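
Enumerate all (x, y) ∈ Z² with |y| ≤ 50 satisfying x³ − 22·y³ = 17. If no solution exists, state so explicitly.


The equation is x³ - 22y³ = 17. For fixed y, x³ = 22·y³ + 17, so a solution requires the RHS to be a perfect cube.
Strategy: iterate y from -50 to 50, compute RHS = 22·y³ + 17, and check whether it is a (positive or negative) perfect cube.
Check small values of y:
  y = 0: RHS = 17 is not a perfect cube.
  y = 1: RHS = 39 is not a perfect cube.
  y = -1: RHS = -5 is not a perfect cube.
  y = 2: RHS = 193 is not a perfect cube.
  y = -2: RHS = -159 is not a perfect cube.
  y = 3: RHS = 611 is not a perfect cube.
  y = -3: RHS = -577 is not a perfect cube.
Continuing the search up to |y| = 50 finds no solutions either.
No (x, y) in the scanned range satisfies the equation.

No integer solutions with |y| ≤ 50.


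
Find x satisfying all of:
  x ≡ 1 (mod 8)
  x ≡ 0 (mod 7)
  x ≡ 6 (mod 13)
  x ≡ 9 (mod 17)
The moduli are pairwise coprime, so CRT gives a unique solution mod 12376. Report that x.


Product of moduli M = 8 · 7 · 13 · 17 = 12376.
Merge one congruence at a time:
  Start: x ≡ 1 (mod 8).
  Combine with x ≡ 0 (mod 7); new modulus lcm = 56.
    Write x = 1 + 8·t and substitute into x ≡ 0 (mod 7): 8·t ≡ 0 − 1 = -1 (mod 7).
    Reduce coefficients mod 7: 1·t ≡ 6 (mod 7).
    So t ≡ 6 (mod 7).
    Then x = 1 + 8·6 = 49, valid modulo lcm(8, 7) = 56: x ≡ 49 (mod 56).
  Combine with x ≡ 6 (mod 13); new modulus lcm = 728.
    Write x = 49 + 56·t and substitute into x ≡ 6 (mod 13): 56·t ≡ 6 − 49 = -43 (mod 13).
    Reduce coefficients mod 13: 4·t ≡ 9 (mod 13).
    The inverse of 4 mod 13 is 10 (since 4·10 = 40 = 3·13 + 1), so t ≡ 10·9 = 90 ≡ 12 (mod 13).
    Then x = 49 + 56·12 = 721, valid modulo lcm(56, 13) = 728: x ≡ 721 (mod 728).
  Combine with x ≡ 9 (mod 17); new modulus lcm = 12376.
    Write x = 721 + 728·t and substitute into x ≡ 9 (mod 17): 728·t ≡ 9 − 721 = -712 (mod 17).
    Reduce coefficients mod 17: 14·t ≡ 2 (mod 17).
    The inverse of 14 mod 17 is 11 (since 14·11 = 154 = 9·17 + 1), so t ≡ 11·2 = 22 ≡ 5 (mod 17).
    Then x = 721 + 728·5 = 4361, valid modulo lcm(728, 17) = 12376: x ≡ 4361 (mod 12376).
Verify against each original: 4361 mod 8 = 1, 4361 mod 7 = 0, 4361 mod 13 = 6, 4361 mod 17 = 9.

x ≡ 4361 (mod 12376).


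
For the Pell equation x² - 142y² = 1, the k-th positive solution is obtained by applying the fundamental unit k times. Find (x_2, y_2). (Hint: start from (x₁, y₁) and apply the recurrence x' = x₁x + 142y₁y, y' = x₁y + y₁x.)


Step 1: Find the fundamental solution (x₁, y₁) of x² - 142y² = 1.
  Expand √142 as a continued fraction. a₀ = ⌊√142⌋ = 11; iterate m_{k+1} = d_k·a_k − m_k, d_{k+1} = (142 − m_{k+1}²)/d_k, a_{k+1} = ⌊(a₀ + m_{k+1})/d_{k+1}⌋ (starting m₀ = 0, d₀ = 1), with convergents p_k = a_k·p_{k-1} + p_{k-2}, q_k = a_k·q_{k-1} + q_{k-2} (p₋₁ = 1, q₋₁ = 0):
  k = 0: a₀ = 11; p₀/q₀ = 11/1; p₀² − 142·q₀² = 121 − 142 = -21.
  k = 1: m = 11, d = 21, a = ⌊(11 + 11)/21⌋ = 1; p/q = (1·11 + 1)/(1·1 + 0) = 12/1; p² − 142·q² = 144 − 142 = 2.
  k = 2: m = 10, d = 2, a = ⌊(11 + 10)/2⌋ = 10; p/q = (10·12 + 11)/(10·1 + 1) = 131/11; p² − 142·q² = 17161 − 17182 = -21.
  k = 3: m = 10, d = 21, a = ⌊(11 + 10)/21⌋ = 1; p/q = (1·131 + 12)/(1·11 + 1) = 143/12; p² − 142·q² = 20449 − 20448 = 1.
  The first convergent with p² − 142·q² = 1 gives the fundamental solution (x₁, y₁) = (143, 12).
Step 2: Apply the recurrence (x_{n+1}, y_{n+1}) = (x₁x_n + 142y₁y_n, x₁y_n + y₁x_n) repeatedly.
  From (x_1, y_1) = (143, 12): x_2 = 143·143 + 142·12·12 = 40897; y_2 = 143·12 + 12·143 = 3432.
Step 3: Verify x_2² - 142·y_2² = 1672564609 - 1672564608 = 1 (should be 1). ✓

(x_1, y_1) = (143, 12); (x_2, y_2) = (40897, 3432).


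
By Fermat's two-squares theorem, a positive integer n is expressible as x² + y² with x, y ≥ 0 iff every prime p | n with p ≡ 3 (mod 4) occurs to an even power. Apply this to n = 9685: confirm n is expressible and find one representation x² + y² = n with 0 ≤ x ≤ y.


Step 1: Factor n = 9685 = 5 · 13 · 149.
Step 2: Check the mod-4 condition on each prime factor: 5 ≡ 1 (mod 4), exponent 1; 13 ≡ 1 (mod 4), exponent 1; 149 ≡ 1 (mod 4), exponent 1.
All primes ≡ 3 (mod 4) appear to even exponent (or don't appear), so by the two-squares theorem n IS expressible as a sum of two squares.
Step 3: Build a representation. Here n = 5 · 13 · 149 is a product of primes ≡ 1 (mod 4). Each prime p ≡ 1 (mod 4) is itself a sum of two squares; find a² by testing p − a² for a perfect square:
  5: 5 − 1² = 4 = 2² ⇒ 5 = 1² + 2².
  13: 13 − 1² = 12, 13 − 2² = 9 = 3² ⇒ 13 = 2² + 3².
  149: 149 − 1² = 148, 149 − 2² = 145, 149 − 3² = 140, 149 − 4² = 133, 149 − 5² = 124, 149 − 6² = 113, 149 − 7² = 100 = 10² ⇒ 149 = 7² + 10².
  Combine using the Brahmagupta–Fibonacci identity (a² + b²)(c² + d²) = (ac − bd)² + (ad + bc)² = (ac + bd)² + (ad − bc)²:
  5 · 13 = 65: from (1² + 2²)(2² + 3²), take (1·2 − 2·3, 1·3 + 2·2) = (2 − 6, 3 + 4) = (-4, 7); dropping signs (only squares matter) gives (4, 7); check 4² + 7² = 16 + 49 = 65 ✓.
  65 · 149 = 9685: from (4² + 7²)(7² + 10²), take (4·7 − 7·10, 4·10 + 7·7) = (28 − 70, 40 + 49) = (-42, 89); dropping signs (only squares matter) gives (42, 89); check 42² + 89² = 1764 + 7921 = 9685 ✓.
Step 4: Order so x ≤ y and verify: 42² + 89² = 1764 + 7921 = 9685 = n. ✓

n = 9685 = 42² + 89² (one valid representation with x ≤ y).


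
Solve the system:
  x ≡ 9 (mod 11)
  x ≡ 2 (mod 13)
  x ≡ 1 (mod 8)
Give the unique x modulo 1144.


Moduli 11, 13, 8 are pairwise coprime; by CRT there is a unique solution modulo M = 11 · 13 · 8 = 1144.
Solve pairwise, accumulating the modulus:
  Start with x ≡ 9 (mod 11).
  Combine with x ≡ 2 (mod 13): since gcd(11, 13) = 1, we get a unique residue mod 143.
    Write x = 9 + 11·t and substitute into x ≡ 2 (mod 13): 11·t ≡ 2 − 9 = -7 (mod 13).
    Reduce coefficients mod 13: 11·t ≡ 6 (mod 13).
    The inverse of 11 mod 13 is 6 (since 11·6 = 66 = 5·13 + 1), so t ≡ 6·6 = 36 ≡ 10 (mod 13).
    Then x = 9 + 11·10 = 119, valid modulo lcm(11, 13) = 143: x ≡ 119 (mod 143).
  Combine with x ≡ 1 (mod 8): since gcd(143, 8) = 1, we get a unique residue mod 1144.
    Write x = 119 + 143·t and substitute into x ≡ 1 (mod 8): 143·t ≡ 1 − 119 = -118 (mod 8).
    Reduce coefficients mod 8: 7·t ≡ 2 (mod 8).
    The inverse of 7 mod 8 is 7 (since 7·7 = 49 = 6·8 + 1), so t ≡ 7·2 = 14 ≡ 6 (mod 8).
    Then x = 119 + 143·6 = 977, valid modulo lcm(143, 8) = 1144: x ≡ 977 (mod 1144).
Verify: 977 mod 11 = 9 ✓, 977 mod 13 = 2 ✓, 977 mod 8 = 1 ✓.

x ≡ 977 (mod 1144).


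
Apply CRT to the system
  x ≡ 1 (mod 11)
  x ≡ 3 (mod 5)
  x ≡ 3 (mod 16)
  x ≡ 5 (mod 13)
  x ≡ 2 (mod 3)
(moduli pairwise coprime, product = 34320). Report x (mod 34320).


Product of moduli M = 11 · 5 · 16 · 13 · 3 = 34320.
Merge one congruence at a time:
  Start: x ≡ 1 (mod 11).
  Combine with x ≡ 3 (mod 5); new modulus lcm = 55.
    Write x = 1 + 11·t and substitute into x ≡ 3 (mod 5): 11·t ≡ 3 − 1 = 2 (mod 5).
    Reduce coefficients mod 5: 1·t ≡ 2 (mod 5).
    So t ≡ 2 (mod 5).
    Then x = 1 + 11·2 = 23, valid modulo lcm(11, 5) = 55: x ≡ 23 (mod 55).
  Combine with x ≡ 3 (mod 16); new modulus lcm = 880.
    Write x = 23 + 55·t and substitute into x ≡ 3 (mod 16): 55·t ≡ 3 − 23 = -20 (mod 16).
    Reduce coefficients mod 16: 7·t ≡ 12 (mod 16).
    The inverse of 7 mod 16 is 7 (since 7·7 = 49 = 3·16 + 1), so t ≡ 7·12 = 84 ≡ 4 (mod 16).
    Then x = 23 + 55·4 = 243, valid modulo lcm(55, 16) = 880: x ≡ 243 (mod 880).
  Combine with x ≡ 5 (mod 13); new modulus lcm = 11440.
    Write x = 243 + 880·t and substitute into x ≡ 5 (mod 13): 880·t ≡ 5 − 243 = -238 (mod 13).
    Reduce coefficients mod 13: 9·t ≡ 9 (mod 13).
    The inverse of 9 mod 13 is 3 (since 9·3 = 27 = 2·13 + 1), so t ≡ 3·9 = 27 ≡ 1 (mod 13).
    Then x = 243 + 880·1 = 1123, valid modulo lcm(880, 13) = 11440: x ≡ 1123 (mod 11440).
  Combine with x ≡ 2 (mod 3); new modulus lcm = 34320.
    Write x = 1123 + 11440·t and substitute into x ≡ 2 (mod 3): 11440·t ≡ 2 − 1123 = -1121 (mod 3).
    Reduce coefficients mod 3: 1·t ≡ 1 (mod 3).
    So t ≡ 1 (mod 3).
    Then x = 1123 + 11440·1 = 12563, valid modulo lcm(11440, 3) = 34320: x ≡ 12563 (mod 34320).
Verify against each original: 12563 mod 11 = 1, 12563 mod 5 = 3, 12563 mod 16 = 3, 12563 mod 13 = 5, 12563 mod 3 = 2.

x ≡ 12563 (mod 34320).


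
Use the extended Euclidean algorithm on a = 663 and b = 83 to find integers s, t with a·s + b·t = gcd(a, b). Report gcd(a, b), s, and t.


Euclidean algorithm on (663, 83) — divide until remainder is 0:
  663 = 7 · 83 + 82
  83 = 1 · 82 + 1
  82 = 82 · 1 + 0
gcd(663, 83) = 1.
Track Bezout coefficients alongside the remainders: start with r₀ = 663 = a·1 + b·0 (s = 1, t = 0) and r₁ = 83 = a·0 + b·1 (s = 0, t = 1); each new remainder r_{k+1} = r_{k-1} − q_k·r_k inherits s_{k+1} = s_{k-1} − q_k·s_k, t_{k+1} = t_{k-1} − q_k·t_k, so r_k = a·s_k + b·t_k at every step:
  q = 7: r = 82, s = 1 − 7·0 = 1, t = 0 − 7·1 = -7  (check: 663·1 + 83·(-7) = 82)
  q = 1: r = 1, s = 0 − 1·1 = -1, t = 1 − 1·(-7) = 8  (check: 663·(-1) + 83·8 = 1)
The row with r = 1 (the gcd) gives the Bezout coefficients s = -1, t = 8.
Result: 663 · (-1) + 83 · (8) = 1.

gcd(663, 83) = 1; s = -1, t = 8 (check: 663·(-1) + 83·8 = 1).


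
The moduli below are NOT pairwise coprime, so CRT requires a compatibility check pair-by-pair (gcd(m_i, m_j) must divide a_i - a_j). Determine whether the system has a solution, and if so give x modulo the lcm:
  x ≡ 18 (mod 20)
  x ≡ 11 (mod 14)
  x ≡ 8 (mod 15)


Moduli 20, 14, 15 are not pairwise coprime, so CRT works modulo lcm(m_i) when all pairwise compatibility conditions hold.
Pairwise compatibility: gcd(m_i, m_j) must divide a_i - a_j for every pair.
Merge one congruence at a time:
  Start: x ≡ 18 (mod 20).
  Combine with x ≡ 11 (mod 14): gcd(20, 14) = 2, and 11 - 18 = -7 is NOT divisible by 2.
    ⇒ system is inconsistent (no integer solution).

No solution (the system is inconsistent).


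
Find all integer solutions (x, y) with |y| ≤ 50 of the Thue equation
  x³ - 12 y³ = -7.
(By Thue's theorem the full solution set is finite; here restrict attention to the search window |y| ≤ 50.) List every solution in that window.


The equation is x³ - 12y³ = -7. For fixed y, x³ = 12·y³ − 7, so a solution requires the RHS to be a perfect cube.
Strategy: iterate y from -50 to 50, compute RHS = 12·y³ − 7, and check whether it is a (positive or negative) perfect cube.
Check small values of y:
  y = 0: RHS = -7 is not a perfect cube.
  y = 1: RHS = 5 is not a perfect cube.
  y = -1: RHS = -19 is not a perfect cube.
  y = 2: RHS = 89 is not a perfect cube.
  y = -2: RHS = -103 is not a perfect cube.
  y = 3: RHS = 317 is not a perfect cube.
  y = -3: RHS = -331 is not a perfect cube.
Continuing the search up to |y| = 50 finds no solutions either.
No (x, y) in the scanned range satisfies the equation.

No integer solutions with |y| ≤ 50.


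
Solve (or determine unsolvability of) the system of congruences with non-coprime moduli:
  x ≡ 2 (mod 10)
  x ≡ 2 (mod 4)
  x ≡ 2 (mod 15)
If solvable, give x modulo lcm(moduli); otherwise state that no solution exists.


Moduli 10, 4, 15 are not pairwise coprime, so CRT works modulo lcm(m_i) when all pairwise compatibility conditions hold.
Pairwise compatibility: gcd(m_i, m_j) must divide a_i - a_j for every pair.
Merge one congruence at a time:
  Start: x ≡ 2 (mod 10).
  Combine with x ≡ 2 (mod 4): gcd(10, 4) = 2; 2 - 2 = 0, which IS divisible by 2, so compatible.
    Write x = 2 + 10·t and substitute into x ≡ 2 (mod 4): 10·t ≡ 2 − 2 = 0 (mod 4).
    Divide the congruence (and modulus) by g = 2: 5·t ≡ 0 (mod 2).
    Reduce coefficients mod 2: 1·t ≡ 0 (mod 2).
    So t ≡ 0 (mod 2).
    Then x = 2 + 10·0 = 2, valid modulo lcm(10, 4) = 20: x ≡ 2 (mod 20).
  Combine with x ≡ 2 (mod 15): gcd(20, 15) = 5; 2 - 2 = 0, which IS divisible by 5, so compatible.
    Write x = 2 + 20·t and substitute into x ≡ 2 (mod 15): 20·t ≡ 2 − 2 = 0 (mod 15).
    Divide the congruence (and modulus) by g = 5: 4·t ≡ 0 (mod 3).
    Reduce coefficients mod 3: 1·t ≡ 0 (mod 3).
    So t ≡ 0 (mod 3).
    Then x = 2 + 20·0 = 2, valid modulo lcm(20, 15) = 60: x ≡ 2 (mod 60).
Verify: 2 mod 10 = 2, 2 mod 4 = 2, 2 mod 15 = 2.

x ≡ 2 (mod 60).


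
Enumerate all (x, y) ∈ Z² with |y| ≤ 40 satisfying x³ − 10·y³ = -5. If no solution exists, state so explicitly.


The equation is x³ - 10y³ = -5. For fixed y, x³ = 10·y³ − 5, so a solution requires the RHS to be a perfect cube.
Strategy: iterate y from -40 to 40, compute RHS = 10·y³ − 5, and check whether it is a (positive or negative) perfect cube.
Check small values of y:
  y = 0: RHS = -5 is not a perfect cube.
  y = 1: RHS = 5 is not a perfect cube.
  y = -1: RHS = -15 is not a perfect cube.
  y = 2: RHS = 75 is not a perfect cube.
  y = -2: RHS = -85 is not a perfect cube.
  y = 3: RHS = 265 is not a perfect cube.
  y = -3: RHS = -275 is not a perfect cube.
Continuing the search up to |y| = 40 finds no solutions either.
No (x, y) in the scanned range satisfies the equation.

No integer solutions with |y| ≤ 40.


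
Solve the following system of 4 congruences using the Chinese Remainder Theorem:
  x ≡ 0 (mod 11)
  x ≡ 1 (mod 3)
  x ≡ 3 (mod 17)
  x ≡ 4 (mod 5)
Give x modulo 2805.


Product of moduli M = 11 · 3 · 17 · 5 = 2805.
Merge one congruence at a time:
  Start: x ≡ 0 (mod 11).
  Combine with x ≡ 1 (mod 3); new modulus lcm = 33.
    Write x = 0 + 11·t and substitute into x ≡ 1 (mod 3): 11·t ≡ 1 − 0 = 1 (mod 3).
    Reduce coefficients mod 3: 2·t ≡ 1 (mod 3).
    The inverse of 2 mod 3 is 2 (since 2·2 = 4 = 1·3 + 1), so t ≡ 2·1 = 2 ≡ 2 (mod 3).
    Then x = 0 + 11·2 = 22, valid modulo lcm(11, 3) = 33: x ≡ 22 (mod 33).
  Combine with x ≡ 3 (mod 17); new modulus lcm = 561.
    Write x = 22 + 33·t and substitute into x ≡ 3 (mod 17): 33·t ≡ 3 − 22 = -19 (mod 17).
    Reduce coefficients mod 17: 16·t ≡ 15 (mod 17).
    The inverse of 16 mod 17 is 16 (since 16·16 = 256 = 15·17 + 1), so t ≡ 16·15 = 240 ≡ 2 (mod 17).
    Then x = 22 + 33·2 = 88, valid modulo lcm(33, 17) = 561: x ≡ 88 (mod 561).
  Combine with x ≡ 4 (mod 5); new modulus lcm = 2805.
    Write x = 88 + 561·t and substitute into x ≡ 4 (mod 5): 561·t ≡ 4 − 88 = -84 (mod 5).
    Reduce coefficients mod 5: 1·t ≡ 1 (mod 5).
    So t ≡ 1 (mod 5).
    Then x = 88 + 561·1 = 649, valid modulo lcm(561, 5) = 2805: x ≡ 649 (mod 2805).
Verify against each original: 649 mod 11 = 0, 649 mod 3 = 1, 649 mod 17 = 3, 649 mod 5 = 4.

x ≡ 649 (mod 2805).


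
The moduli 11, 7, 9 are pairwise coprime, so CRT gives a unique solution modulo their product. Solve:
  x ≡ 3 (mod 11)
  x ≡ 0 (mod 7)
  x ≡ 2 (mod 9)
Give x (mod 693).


Moduli 11, 7, 9 are pairwise coprime; by CRT there is a unique solution modulo M = 11 · 7 · 9 = 693.
Solve pairwise, accumulating the modulus:
  Start with x ≡ 3 (mod 11).
  Combine with x ≡ 0 (mod 7): since gcd(11, 7) = 1, we get a unique residue mod 77.
    Write x = 3 + 11·t and substitute into x ≡ 0 (mod 7): 11·t ≡ 0 − 3 = -3 (mod 7).
    Reduce coefficients mod 7: 4·t ≡ 4 (mod 7).
    The inverse of 4 mod 7 is 2 (since 4·2 = 8 = 1·7 + 1), so t ≡ 2·4 = 8 ≡ 1 (mod 7).
    Then x = 3 + 11·1 = 14, valid modulo lcm(11, 7) = 77: x ≡ 14 (mod 77).
  Combine with x ≡ 2 (mod 9): since gcd(77, 9) = 1, we get a unique residue mod 693.
    Write x = 14 + 77·t and substitute into x ≡ 2 (mod 9): 77·t ≡ 2 − 14 = -12 (mod 9).
    Reduce coefficients mod 9: 5·t ≡ 6 (mod 9).
    The inverse of 5 mod 9 is 2 (since 5·2 = 10 = 1·9 + 1), so t ≡ 2·6 = 12 ≡ 3 (mod 9).
    Then x = 14 + 77·3 = 245, valid modulo lcm(77, 9) = 693: x ≡ 245 (mod 693).
Verify: 245 mod 11 = 3 ✓, 245 mod 7 = 0 ✓, 245 mod 9 = 2 ✓.

x ≡ 245 (mod 693).


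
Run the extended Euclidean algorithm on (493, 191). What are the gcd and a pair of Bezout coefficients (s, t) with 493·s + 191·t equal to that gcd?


Euclidean algorithm on (493, 191) — divide until remainder is 0:
  493 = 2 · 191 + 111
  191 = 1 · 111 + 80
  111 = 1 · 80 + 31
  80 = 2 · 31 + 18
  31 = 1 · 18 + 13
  18 = 1 · 13 + 5
  13 = 2 · 5 + 3
  5 = 1 · 3 + 2
  3 = 1 · 2 + 1
  2 = 2 · 1 + 0
gcd(493, 191) = 1.
Track Bezout coefficients alongside the remainders: start with r₀ = 493 = a·1 + b·0 (s = 1, t = 0) and r₁ = 191 = a·0 + b·1 (s = 0, t = 1); each new remainder r_{k+1} = r_{k-1} − q_k·r_k inherits s_{k+1} = s_{k-1} − q_k·s_k, t_{k+1} = t_{k-1} − q_k·t_k, so r_k = a·s_k + b·t_k at every step:
  q = 2: r = 111, s = 1 − 2·0 = 1, t = 0 − 2·1 = -2  (check: 493·1 + 191·(-2) = 111)
  q = 1: r = 80, s = 0 − 1·1 = -1, t = 1 − 1·(-2) = 3  (check: 493·(-1) + 191·3 = 80)
  q = 1: r = 31, s = 1 − 1·(-1) = 2, t = -2 − 1·3 = -5  (check: 493·2 + 191·(-5) = 31)
  q = 2: r = 18, s = -1 − 2·2 = -5, t = 3 − 2·(-5) = 13  (check: 493·(-5) + 191·13 = 18)
  q = 1: r = 13, s = 2 − 1·(-5) = 7, t = -5 − 1·13 = -18  (check: 493·7 + 191·(-18) = 13)
  q = 1: r = 5, s = -5 − 1·7 = -12, t = 13 − 1·(-18) = 31  (check: 493·(-12) + 191·31 = 5)
  q = 2: r = 3, s = 7 − 2·(-12) = 31, t = -18 − 2·31 = -80  (check: 493·31 + 191·(-80) = 3)
  q = 1: r = 2, s = -12 − 1·31 = -43, t = 31 − 1·(-80) = 111  (check: 493·(-43) + 191·111 = 2)
  q = 1: r = 1, s = 31 − 1·(-43) = 74, t = -80 − 1·111 = -191  (check: 493·74 + 191·(-191) = 1)
The row with r = 1 (the gcd) gives the Bezout coefficients s = 74, t = -191.
Result: 493 · (74) + 191 · (-191) = 1.

gcd(493, 191) = 1; s = 74, t = -191 (check: 493·74 + 191·(-191) = 1).


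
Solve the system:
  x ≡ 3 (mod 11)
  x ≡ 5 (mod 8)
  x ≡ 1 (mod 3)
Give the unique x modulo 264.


Moduli 11, 8, 3 are pairwise coprime; by CRT there is a unique solution modulo M = 11 · 8 · 3 = 264.
Solve pairwise, accumulating the modulus:
  Start with x ≡ 3 (mod 11).
  Combine with x ≡ 5 (mod 8): since gcd(11, 8) = 1, we get a unique residue mod 88.
    Write x = 3 + 11·t and substitute into x ≡ 5 (mod 8): 11·t ≡ 5 − 3 = 2 (mod 8).
    Reduce coefficients mod 8: 3·t ≡ 2 (mod 8).
    The inverse of 3 mod 8 is 3 (since 3·3 = 9 = 1·8 + 1), so t ≡ 3·2 = 6 ≡ 6 (mod 8).
    Then x = 3 + 11·6 = 69, valid modulo lcm(11, 8) = 88: x ≡ 69 (mod 88).
  Combine with x ≡ 1 (mod 3): since gcd(88, 3) = 1, we get a unique residue mod 264.
    Write x = 69 + 88·t and substitute into x ≡ 1 (mod 3): 88·t ≡ 1 − 69 = -68 (mod 3).
    Reduce coefficients mod 3: 1·t ≡ 1 (mod 3).
    So t ≡ 1 (mod 3).
    Then x = 69 + 88·1 = 157, valid modulo lcm(88, 3) = 264: x ≡ 157 (mod 264).
Verify: 157 mod 11 = 3 ✓, 157 mod 8 = 5 ✓, 157 mod 3 = 1 ✓.

x ≡ 157 (mod 264).


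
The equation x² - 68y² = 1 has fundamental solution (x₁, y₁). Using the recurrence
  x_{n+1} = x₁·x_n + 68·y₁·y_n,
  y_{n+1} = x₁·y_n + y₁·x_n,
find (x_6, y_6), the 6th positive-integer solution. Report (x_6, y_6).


Step 1: Find the fundamental solution (x₁, y₁) of x² - 68y² = 1.
  Expand √68 as a continued fraction. a₀ = ⌊√68⌋ = 8; iterate m_{k+1} = d_k·a_k − m_k, d_{k+1} = (68 − m_{k+1}²)/d_k, a_{k+1} = ⌊(a₀ + m_{k+1})/d_{k+1}⌋ (starting m₀ = 0, d₀ = 1), with convergents p_k = a_k·p_{k-1} + p_{k-2}, q_k = a_k·q_{k-1} + q_{k-2} (p₋₁ = 1, q₋₁ = 0):
  k = 0: a₀ = 8; p₀/q₀ = 8/1; p₀² − 68·q₀² = 64 − 68 = -4.
  k = 1: m = 8, d = 4, a = ⌊(8 + 8)/4⌋ = 4; p/q = (4·8 + 1)/(4·1 + 0) = 33/4; p² − 68·q² = 1089 − 1088 = 1.
  The first convergent with p² − 68·q² = 1 gives the fundamental solution (x₁, y₁) = (33, 4).
Step 2: Apply the recurrence (x_{n+1}, y_{n+1}) = (x₁x_n + 68y₁y_n, x₁y_n + y₁x_n) repeatedly.
  From (x_1, y_1) = (33, 4): x_2 = 33·33 + 68·4·4 = 2177; y_2 = 33·4 + 4·33 = 264.
  From (x_2, y_2) = (2177, 264): x_3 = 33·2177 + 68·4·264 = 143649; y_3 = 33·264 + 4·2177 = 17420.
  From (x_3, y_3) = (143649, 17420): x_4 = 33·143649 + 68·4·17420 = 9478657; y_4 = 33·17420 + 4·143649 = 1149456.
  From (x_4, y_4) = (9478657, 1149456): x_5 = 33·9478657 + 68·4·1149456 = 625447713; y_5 = 33·1149456 + 4·9478657 = 75846676.
  From (x_5, y_5) = (625447713, 75846676): x_6 = 33·625447713 + 68·4·75846676 = 41270070401; y_6 = 33·75846676 + 4·625447713 = 5004731160.
Step 3: Verify x_6² - 68·y_6² = 1703218710903496300801 - 1703218710903496300800 = 1 (should be 1). ✓

(x_1, y_1) = (33, 4); (x_6, y_6) = (41270070401, 5004731160).


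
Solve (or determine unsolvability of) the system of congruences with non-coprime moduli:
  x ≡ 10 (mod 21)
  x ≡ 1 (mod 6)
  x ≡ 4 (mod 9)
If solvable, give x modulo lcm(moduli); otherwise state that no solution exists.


Moduli 21, 6, 9 are not pairwise coprime, so CRT works modulo lcm(m_i) when all pairwise compatibility conditions hold.
Pairwise compatibility: gcd(m_i, m_j) must divide a_i - a_j for every pair.
Merge one congruence at a time:
  Start: x ≡ 10 (mod 21).
  Combine with x ≡ 1 (mod 6): gcd(21, 6) = 3; 1 - 10 = -9, which IS divisible by 3, so compatible.
    Write x = 10 + 21·t and substitute into x ≡ 1 (mod 6): 21·t ≡ 1 − 10 = -9 (mod 6).
    Divide the congruence (and modulus) by g = 3: 7·t ≡ -3 (mod 2).
    Reduce coefficients mod 2: 1·t ≡ 1 (mod 2).
    So t ≡ 1 (mod 2).
    Then x = 10 + 21·1 = 31, valid modulo lcm(21, 6) = 42: x ≡ 31 (mod 42).
  Combine with x ≡ 4 (mod 9): gcd(42, 9) = 3; 4 - 31 = -27, which IS divisible by 3, so compatible.
    Write x = 31 + 42·t and substitute into x ≡ 4 (mod 9): 42·t ≡ 4 − 31 = -27 (mod 9).
    Divide the congruence (and modulus) by g = 3: 14·t ≡ -9 (mod 3).
    Reduce coefficients mod 3: 2·t ≡ 0 (mod 3).
    The inverse of 2 mod 3 is 2 (since 2·2 = 4 = 1·3 + 1), so t ≡ 2·0 = 0 ≡ 0 (mod 3).
    Then x = 31 + 42·0 = 31, valid modulo lcm(42, 9) = 126: x ≡ 31 (mod 126).
Verify: 31 mod 21 = 10, 31 mod 6 = 1, 31 mod 9 = 4.

x ≡ 31 (mod 126).


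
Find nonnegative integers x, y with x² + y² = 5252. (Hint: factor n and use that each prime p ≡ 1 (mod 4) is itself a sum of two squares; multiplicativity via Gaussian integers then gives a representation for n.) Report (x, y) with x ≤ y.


Step 1: Factor n = 5252 = 2^2 · 13 · 101.
Step 2: Check the mod-4 condition on each prime factor: 2 = 2 (special); 13 ≡ 1 (mod 4), exponent 1; 101 ≡ 1 (mod 4), exponent 1.
All primes ≡ 3 (mod 4) appear to even exponent (or don't appear), so by the two-squares theorem n IS expressible as a sum of two squares.
Step 3: Build a representation. Group n = k² · m with k = 2 and m = 13 · 101 = 1313 (a product of primes ≡ 1 (mod 4)); a representation of m scales to one of n via (k·x)² + (k·y)² = k²(x² + y²). Each prime p ≡ 1 (mod 4) is itself a sum of two squares; find a² by testing p − a² for a perfect square:
  13: 13 − 1² = 12, 13 − 2² = 9 = 3² ⇒ 13 = 2² + 3².
  101: 101 − 1² = 100 = 10² ⇒ 101 = 1² + 10².
  Combine using the Brahmagupta–Fibonacci identity (a² + b²)(c² + d²) = (ac − bd)² + (ad + bc)² = (ac + bd)² + (ad − bc)²:
  13 · 101 = 1313: from (2² + 3²)(1² + 10²), take (2·1 − 3·10, 2·10 + 3·1) = (2 − 30, 20 + 3) = (-28, 23); dropping signs (only squares matter) gives (28, 23); check 28² + 23² = 784 + 529 = 1313 ✓.
  Scale by k = 2: (2·28, 2·23) = (56, 46).
Step 4: Order so x ≤ y and verify: 46² + 56² = 2116 + 3136 = 5252 = n. ✓

n = 5252 = 46² + 56² (one valid representation with x ≤ y).


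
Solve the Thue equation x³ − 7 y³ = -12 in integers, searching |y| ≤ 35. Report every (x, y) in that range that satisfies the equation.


The equation is x³ - 7y³ = -12. For fixed y, x³ = 7·y³ − 12, so a solution requires the RHS to be a perfect cube.
Strategy: iterate y from -35 to 35, compute RHS = 7·y³ − 12, and check whether it is a (positive or negative) perfect cube.
Check small values of y:
  y = 0: RHS = -12 is not a perfect cube.
  y = 1: RHS = -5 is not a perfect cube.
  y = -1: RHS = -19 is not a perfect cube.
  y = 2: RHS = 44 is not a perfect cube.
  y = -2: RHS = -68 is not a perfect cube.
  y = 3: RHS = 177 is not a perfect cube.
  y = -3: RHS = -201 is not a perfect cube.
Continuing the search up to |y| = 35 finds no solutions either.
No (x, y) in the scanned range satisfies the equation.

No integer solutions with |y| ≤ 35.


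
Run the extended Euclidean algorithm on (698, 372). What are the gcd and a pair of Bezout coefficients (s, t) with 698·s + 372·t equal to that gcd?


Euclidean algorithm on (698, 372) — divide until remainder is 0:
  698 = 1 · 372 + 326
  372 = 1 · 326 + 46
  326 = 7 · 46 + 4
  46 = 11 · 4 + 2
  4 = 2 · 2 + 0
gcd(698, 372) = 2.
Track Bezout coefficients alongside the remainders: start with r₀ = 698 = a·1 + b·0 (s = 1, t = 0) and r₁ = 372 = a·0 + b·1 (s = 0, t = 1); each new remainder r_{k+1} = r_{k-1} − q_k·r_k inherits s_{k+1} = s_{k-1} − q_k·s_k, t_{k+1} = t_{k-1} − q_k·t_k, so r_k = a·s_k + b·t_k at every step:
  q = 1: r = 326, s = 1 − 1·0 = 1, t = 0 − 1·1 = -1  (check: 698·1 + 372·(-1) = 326)
  q = 1: r = 46, s = 0 − 1·1 = -1, t = 1 − 1·(-1) = 2  (check: 698·(-1) + 372·2 = 46)
  q = 7: r = 4, s = 1 − 7·(-1) = 8, t = -1 − 7·2 = -15  (check: 698·8 + 372·(-15) = 4)
  q = 11: r = 2, s = -1 − 11·8 = -89, t = 2 − 11·(-15) = 167  (check: 698·(-89) + 372·167 = 2)
The row with r = 2 (the gcd) gives the Bezout coefficients s = -89, t = 167.
Result: 698 · (-89) + 372 · (167) = 2.

gcd(698, 372) = 2; s = -89, t = 167 (check: 698·(-89) + 372·167 = 2).


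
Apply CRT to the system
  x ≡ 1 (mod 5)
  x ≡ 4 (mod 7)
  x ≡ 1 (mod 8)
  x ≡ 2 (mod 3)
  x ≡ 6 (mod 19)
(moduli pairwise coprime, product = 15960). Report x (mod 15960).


Product of moduli M = 5 · 7 · 8 · 3 · 19 = 15960.
Merge one congruence at a time:
  Start: x ≡ 1 (mod 5).
  Combine with x ≡ 4 (mod 7); new modulus lcm = 35.
    Write x = 1 + 5·t and substitute into x ≡ 4 (mod 7): 5·t ≡ 4 − 1 = 3 (mod 7).
    The inverse of 5 mod 7 is 3 (since 5·3 = 15 = 2·7 + 1), so t ≡ 3·3 = 9 ≡ 2 (mod 7).
    Then x = 1 + 5·2 = 11, valid modulo lcm(5, 7) = 35: x ≡ 11 (mod 35).
  Combine with x ≡ 1 (mod 8); new modulus lcm = 280.
    Write x = 11 + 35·t and substitute into x ≡ 1 (mod 8): 35·t ≡ 1 − 11 = -10 (mod 8).
    Reduce coefficients mod 8: 3·t ≡ 6 (mod 8).
    The inverse of 3 mod 8 is 3 (since 3·3 = 9 = 1·8 + 1), so t ≡ 3·6 = 18 ≡ 2 (mod 8).
    Then x = 11 + 35·2 = 81, valid modulo lcm(35, 8) = 280: x ≡ 81 (mod 280).
  Combine with x ≡ 2 (mod 3); new modulus lcm = 840.
    Write x = 81 + 280·t and substitute into x ≡ 2 (mod 3): 280·t ≡ 2 − 81 = -79 (mod 3).
    Reduce coefficients mod 3: 1·t ≡ 2 (mod 3).
    So t ≡ 2 (mod 3).
    Then x = 81 + 280·2 = 641, valid modulo lcm(280, 3) = 840: x ≡ 641 (mod 840).
  Combine with x ≡ 6 (mod 19); new modulus lcm = 15960.
    Write x = 641 + 840·t and substitute into x ≡ 6 (mod 19): 840·t ≡ 6 − 641 = -635 (mod 19).
    Reduce coefficients mod 19: 4·t ≡ 11 (mod 19).
    The inverse of 4 mod 19 is 5 (since 4·5 = 20 = 1·19 + 1), so t ≡ 5·11 = 55 ≡ 17 (mod 19).
    Then x = 641 + 840·17 = 14921, valid modulo lcm(840, 19) = 15960: x ≡ 14921 (mod 15960).
Verify against each original: 14921 mod 5 = 1, 14921 mod 7 = 4, 14921 mod 8 = 1, 14921 mod 3 = 2, 14921 mod 19 = 6.

x ≡ 14921 (mod 15960).


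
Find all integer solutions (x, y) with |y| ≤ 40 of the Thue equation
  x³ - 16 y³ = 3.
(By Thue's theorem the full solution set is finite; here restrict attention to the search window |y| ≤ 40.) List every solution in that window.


The equation is x³ - 16y³ = 3. For fixed y, x³ = 16·y³ + 3, so a solution requires the RHS to be a perfect cube.
Strategy: iterate y from -40 to 40, compute RHS = 16·y³ + 3, and check whether it is a (positive or negative) perfect cube.
Check small values of y:
  y = 0: RHS = 3 is not a perfect cube.
  y = 1: RHS = 19 is not a perfect cube.
  y = -1: RHS = -13 is not a perfect cube.
  y = 2: RHS = 131 is not a perfect cube.
  y = -2: RHS = -125 = (-5)³ ⇒ x = -5 works.
  y = 3: RHS = 435 is not a perfect cube.
  y = -3: RHS = -429 is not a perfect cube.
Continuing the search up to |y| = 40 finds no further solutions beyond those listed.
Collected solutions: (-5, -2).

Solutions (with |y| ≤ 40): (-5, -2).


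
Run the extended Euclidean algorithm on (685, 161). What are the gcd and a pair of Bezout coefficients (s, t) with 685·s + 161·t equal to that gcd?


Euclidean algorithm on (685, 161) — divide until remainder is 0:
  685 = 4 · 161 + 41
  161 = 3 · 41 + 38
  41 = 1 · 38 + 3
  38 = 12 · 3 + 2
  3 = 1 · 2 + 1
  2 = 2 · 1 + 0
gcd(685, 161) = 1.
Track Bezout coefficients alongside the remainders: start with r₀ = 685 = a·1 + b·0 (s = 1, t = 0) and r₁ = 161 = a·0 + b·1 (s = 0, t = 1); each new remainder r_{k+1} = r_{k-1} − q_k·r_k inherits s_{k+1} = s_{k-1} − q_k·s_k, t_{k+1} = t_{k-1} − q_k·t_k, so r_k = a·s_k + b·t_k at every step:
  q = 4: r = 41, s = 1 − 4·0 = 1, t = 0 − 4·1 = -4  (check: 685·1 + 161·(-4) = 41)
  q = 3: r = 38, s = 0 − 3·1 = -3, t = 1 − 3·(-4) = 13  (check: 685·(-3) + 161·13 = 38)
  q = 1: r = 3, s = 1 − 1·(-3) = 4, t = -4 − 1·13 = -17  (check: 685·4 + 161·(-17) = 3)
  q = 12: r = 2, s = -3 − 12·4 = -51, t = 13 − 12·(-17) = 217  (check: 685·(-51) + 161·217 = 2)
  q = 1: r = 1, s = 4 − 1·(-51) = 55, t = -17 − 1·217 = -234  (check: 685·55 + 161·(-234) = 1)
The row with r = 1 (the gcd) gives the Bezout coefficients s = 55, t = -234.
Result: 685 · (55) + 161 · (-234) = 1.

gcd(685, 161) = 1; s = 55, t = -234 (check: 685·55 + 161·(-234) = 1).


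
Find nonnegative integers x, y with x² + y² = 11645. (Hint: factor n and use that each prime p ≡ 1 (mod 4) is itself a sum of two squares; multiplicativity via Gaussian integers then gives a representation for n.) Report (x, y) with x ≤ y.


Step 1: Factor n = 11645 = 5 · 17 · 137.
Step 2: Check the mod-4 condition on each prime factor: 5 ≡ 1 (mod 4), exponent 1; 17 ≡ 1 (mod 4), exponent 1; 137 ≡ 1 (mod 4), exponent 1.
All primes ≡ 3 (mod 4) appear to even exponent (or don't appear), so by the two-squares theorem n IS expressible as a sum of two squares.
Step 3: Build a representation. Here n = 5 · 17 · 137 is a product of primes ≡ 1 (mod 4). Each prime p ≡ 1 (mod 4) is itself a sum of two squares; find a² by testing p − a² for a perfect square:
  5: 5 − 1² = 4 = 2² ⇒ 5 = 1² + 2².
  17: 17 − 1² = 16 = 4² ⇒ 17 = 1² + 4².
  137: 137 − 1² = 136, 137 − 2² = 133, 137 − 3² = 128, 137 − 4² = 121 = 11² ⇒ 137 = 4² + 11².
  Combine using the Brahmagupta–Fibonacci identity (a² + b²)(c² + d²) = (ac − bd)² + (ad + bc)² = (ac + bd)² + (ad − bc)²:
  5 · 17 = 85: from (1² + 2²)(1² + 4²), take (1·1 − 2·4, 1·4 + 2·1) = (1 − 8, 4 + 2) = (-7, 6); dropping signs (only squares matter) gives (7, 6); check 7² + 6² = 49 + 36 = 85 ✓.
  85 · 137 = 11645: from (7² + 6²)(4² + 11²), take (7·4 − 6·11, 7·11 + 6·4) = (28 − 66, 77 + 24) = (-38, 101); dropping signs (only squares matter) gives (38, 101); check 38² + 101² = 1444 + 10201 = 11645 ✓.
Step 4: Order so x ≤ y and verify: 38² + 101² = 1444 + 10201 = 11645 = n. ✓

n = 11645 = 38² + 101² (one valid representation with x ≤ y).


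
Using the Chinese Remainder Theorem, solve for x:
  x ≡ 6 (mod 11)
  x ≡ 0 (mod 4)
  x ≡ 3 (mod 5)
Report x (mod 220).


Moduli 11, 4, 5 are pairwise coprime; by CRT there is a unique solution modulo M = 11 · 4 · 5 = 220.
Solve pairwise, accumulating the modulus:
  Start with x ≡ 6 (mod 11).
  Combine with x ≡ 0 (mod 4): since gcd(11, 4) = 1, we get a unique residue mod 44.
    Write x = 6 + 11·t and substitute into x ≡ 0 (mod 4): 11·t ≡ 0 − 6 = -6 (mod 4).
    Reduce coefficients mod 4: 3·t ≡ 2 (mod 4).
    The inverse of 3 mod 4 is 3 (since 3·3 = 9 = 2·4 + 1), so t ≡ 3·2 = 6 ≡ 2 (mod 4).
    Then x = 6 + 11·2 = 28, valid modulo lcm(11, 4) = 44: x ≡ 28 (mod 44).
  Combine with x ≡ 3 (mod 5): since gcd(44, 5) = 1, we get a unique residue mod 220.
    Write x = 28 + 44·t and substitute into x ≡ 3 (mod 5): 44·t ≡ 3 − 28 = -25 (mod 5).
    Reduce coefficients mod 5: 4·t ≡ 0 (mod 5).
    The inverse of 4 mod 5 is 4 (since 4·4 = 16 = 3·5 + 1), so t ≡ 4·0 = 0 ≡ 0 (mod 5).
    Then x = 28 + 44·0 = 28, valid modulo lcm(44, 5) = 220: x ≡ 28 (mod 220).
Verify: 28 mod 11 = 6 ✓, 28 mod 4 = 0 ✓, 28 mod 5 = 3 ✓.

x ≡ 28 (mod 220).


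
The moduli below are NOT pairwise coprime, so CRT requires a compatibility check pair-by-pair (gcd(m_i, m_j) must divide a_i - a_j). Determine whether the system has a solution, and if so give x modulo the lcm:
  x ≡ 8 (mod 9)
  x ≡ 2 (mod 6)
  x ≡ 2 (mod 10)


Moduli 9, 6, 10 are not pairwise coprime, so CRT works modulo lcm(m_i) when all pairwise compatibility conditions hold.
Pairwise compatibility: gcd(m_i, m_j) must divide a_i - a_j for every pair.
Merge one congruence at a time:
  Start: x ≡ 8 (mod 9).
  Combine with x ≡ 2 (mod 6): gcd(9, 6) = 3; 2 - 8 = -6, which IS divisible by 3, so compatible.
    Write x = 8 + 9·t and substitute into x ≡ 2 (mod 6): 9·t ≡ 2 − 8 = -6 (mod 6).
    Divide the congruence (and modulus) by g = 3: 3·t ≡ -2 (mod 2).
    Reduce coefficients mod 2: 1·t ≡ 0 (mod 2).
    So t ≡ 0 (mod 2).
    Then x = 8 + 9·0 = 8, valid modulo lcm(9, 6) = 18: x ≡ 8 (mod 18).
  Combine with x ≡ 2 (mod 10): gcd(18, 10) = 2; 2 - 8 = -6, which IS divisible by 2, so compatible.
    Write x = 8 + 18·t and substitute into x ≡ 2 (mod 10): 18·t ≡ 2 − 8 = -6 (mod 10).
    Divide the congruence (and modulus) by g = 2: 9·t ≡ -3 (mod 5).
    Reduce coefficients mod 5: 4·t ≡ 2 (mod 5).
    The inverse of 4 mod 5 is 4 (since 4·4 = 16 = 3·5 + 1), so t ≡ 4·2 = 8 ≡ 3 (mod 5).
    Then x = 8 + 18·3 = 62, valid modulo lcm(18, 10) = 90: x ≡ 62 (mod 90).
Verify: 62 mod 9 = 8, 62 mod 6 = 2, 62 mod 10 = 2.

x ≡ 62 (mod 90).


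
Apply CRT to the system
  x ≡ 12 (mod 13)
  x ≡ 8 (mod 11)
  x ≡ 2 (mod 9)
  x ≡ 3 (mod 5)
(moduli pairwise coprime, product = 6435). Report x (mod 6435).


Product of moduli M = 13 · 11 · 9 · 5 = 6435.
Merge one congruence at a time:
  Start: x ≡ 12 (mod 13).
  Combine with x ≡ 8 (mod 11); new modulus lcm = 143.
    Write x = 12 + 13·t and substitute into x ≡ 8 (mod 11): 13·t ≡ 8 − 12 = -4 (mod 11).
    Reduce coefficients mod 11: 2·t ≡ 7 (mod 11).
    The inverse of 2 mod 11 is 6 (since 2·6 = 12 = 1·11 + 1), so t ≡ 6·7 = 42 ≡ 9 (mod 11).
    Then x = 12 + 13·9 = 129, valid modulo lcm(13, 11) = 143: x ≡ 129 (mod 143).
  Combine with x ≡ 2 (mod 9); new modulus lcm = 1287.
    Write x = 129 + 143·t and substitute into x ≡ 2 (mod 9): 143·t ≡ 2 − 129 = -127 (mod 9).
    Reduce coefficients mod 9: 8·t ≡ 8 (mod 9).
    The inverse of 8 mod 9 is 8 (since 8·8 = 64 = 7·9 + 1), so t ≡ 8·8 = 64 ≡ 1 (mod 9).
    Then x = 129 + 143·1 = 272, valid modulo lcm(143, 9) = 1287: x ≡ 272 (mod 1287).
  Combine with x ≡ 3 (mod 5); new modulus lcm = 6435.
    Write x = 272 + 1287·t and substitute into x ≡ 3 (mod 5): 1287·t ≡ 3 − 272 = -269 (mod 5).
    Reduce coefficients mod 5: 2·t ≡ 1 (mod 5).
    The inverse of 2 mod 5 is 3 (since 2·3 = 6 = 1·5 + 1), so t ≡ 3·1 = 3 ≡ 3 (mod 5).
    Then x = 272 + 1287·3 = 4133, valid modulo lcm(1287, 5) = 6435: x ≡ 4133 (mod 6435).
Verify against each original: 4133 mod 13 = 12, 4133 mod 11 = 8, 4133 mod 9 = 2, 4133 mod 5 = 3.

x ≡ 4133 (mod 6435).


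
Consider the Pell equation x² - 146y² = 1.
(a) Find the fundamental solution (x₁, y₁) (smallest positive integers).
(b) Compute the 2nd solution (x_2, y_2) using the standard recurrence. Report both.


Step 1: Find the fundamental solution (x₁, y₁) of x² - 146y² = 1.
  Expand √146 as a continued fraction. a₀ = ⌊√146⌋ = 12; iterate m_{k+1} = d_k·a_k − m_k, d_{k+1} = (146 − m_{k+1}²)/d_k, a_{k+1} = ⌊(a₀ + m_{k+1})/d_{k+1}⌋ (starting m₀ = 0, d₀ = 1), with convergents p_k = a_k·p_{k-1} + p_{k-2}, q_k = a_k·q_{k-1} + q_{k-2} (p₋₁ = 1, q₋₁ = 0):
  k = 0: a₀ = 12; p₀/q₀ = 12/1; p₀² − 146·q₀² = 144 − 146 = -2.
  k = 1: m = 12, d = 2, a = ⌊(12 + 12)/2⌋ = 12; p/q = (12·12 + 1)/(12·1 + 0) = 145/12; p² − 146·q² = 21025 − 21024 = 1.
  The first convergent with p² − 146·q² = 1 gives the fundamental solution (x₁, y₁) = (145, 12).
Step 2: Apply the recurrence (x_{n+1}, y_{n+1}) = (x₁x_n + 146y₁y_n, x₁y_n + y₁x_n) repeatedly.
  From (x_1, y_1) = (145, 12): x_2 = 145·145 + 146·12·12 = 42049; y_2 = 145·12 + 12·145 = 3480.
Step 3: Verify x_2² - 146·y_2² = 1768118401 - 1768118400 = 1 (should be 1). ✓

(x_1, y_1) = (145, 12); (x_2, y_2) = (42049, 3480).


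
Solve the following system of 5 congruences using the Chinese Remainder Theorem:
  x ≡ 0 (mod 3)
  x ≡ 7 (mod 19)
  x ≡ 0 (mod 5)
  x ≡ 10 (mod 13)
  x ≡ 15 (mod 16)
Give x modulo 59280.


Product of moduli M = 3 · 19 · 5 · 13 · 16 = 59280.
Merge one congruence at a time:
  Start: x ≡ 0 (mod 3).
  Combine with x ≡ 7 (mod 19); new modulus lcm = 57.
    Write x = 0 + 3·t and substitute into x ≡ 7 (mod 19): 3·t ≡ 7 − 0 = 7 (mod 19).
    The inverse of 3 mod 19 is 13 (since 3·13 = 39 = 2·19 + 1), so t ≡ 13·7 = 91 ≡ 15 (mod 19).
    Then x = 0 + 3·15 = 45, valid modulo lcm(3, 19) = 57: x ≡ 45 (mod 57).
  Combine with x ≡ 0 (mod 5); new modulus lcm = 285.
    Write x = 45 + 57·t and substitute into x ≡ 0 (mod 5): 57·t ≡ 0 − 45 = -45 (mod 5).
    Reduce coefficients mod 5: 2·t ≡ 0 (mod 5).
    The inverse of 2 mod 5 is 3 (since 2·3 = 6 = 1·5 + 1), so t ≡ 3·0 = 0 ≡ 0 (mod 5).
    Then x = 45 + 57·0 = 45, valid modulo lcm(57, 5) = 285: x ≡ 45 (mod 285).
  Combine with x ≡ 10 (mod 13); new modulus lcm = 3705.
    Write x = 45 + 285·t and substitute into x ≡ 10 (mod 13): 285·t ≡ 10 − 45 = -35 (mod 13).
    Reduce coefficients mod 13: 12·t ≡ 4 (mod 13).
    The inverse of 12 mod 13 is 12 (since 12·12 = 144 = 11·13 + 1), so t ≡ 12·4 = 48 ≡ 9 (mod 13).
    Then x = 45 + 285·9 = 2610, valid modulo lcm(285, 13) = 3705: x ≡ 2610 (mod 3705).
  Combine with x ≡ 15 (mod 16); new modulus lcm = 59280.
    Write x = 2610 + 3705·t and substitute into x ≡ 15 (mod 16): 3705·t ≡ 15 − 2610 = -2595 (mod 16).
    Reduce coefficients mod 16: 9·t ≡ 13 (mod 16).
    The inverse of 9 mod 16 is 9 (since 9·9 = 81 = 5·16 + 1), so t ≡ 9·13 = 117 ≡ 5 (mod 16).
    Then x = 2610 + 3705·5 = 21135, valid modulo lcm(3705, 16) = 59280: x ≡ 21135 (mod 59280).
Verify against each original: 21135 mod 3 = 0, 21135 mod 19 = 7, 21135 mod 5 = 0, 21135 mod 13 = 10, 21135 mod 16 = 15.

x ≡ 21135 (mod 59280).


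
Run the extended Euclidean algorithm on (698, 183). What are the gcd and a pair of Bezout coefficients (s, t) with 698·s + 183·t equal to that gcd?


Euclidean algorithm on (698, 183) — divide until remainder is 0:
  698 = 3 · 183 + 149
  183 = 1 · 149 + 34
  149 = 4 · 34 + 13
  34 = 2 · 13 + 8
  13 = 1 · 8 + 5
  8 = 1 · 5 + 3
  5 = 1 · 3 + 2
  3 = 1 · 2 + 1
  2 = 2 · 1 + 0
gcd(698, 183) = 1.
Track Bezout coefficients alongside the remainders: start with r₀ = 698 = a·1 + b·0 (s = 1, t = 0) and r₁ = 183 = a·0 + b·1 (s = 0, t = 1); each new remainder r_{k+1} = r_{k-1} − q_k·r_k inherits s_{k+1} = s_{k-1} − q_k·s_k, t_{k+1} = t_{k-1} − q_k·t_k, so r_k = a·s_k + b·t_k at every step:
  q = 3: r = 149, s = 1 − 3·0 = 1, t = 0 − 3·1 = -3  (check: 698·1 + 183·(-3) = 149)
  q = 1: r = 34, s = 0 − 1·1 = -1, t = 1 − 1·(-3) = 4  (check: 698·(-1) + 183·4 = 34)
  q = 4: r = 13, s = 1 − 4·(-1) = 5, t = -3 − 4·4 = -19  (check: 698·5 + 183·(-19) = 13)
  q = 2: r = 8, s = -1 − 2·5 = -11, t = 4 − 2·(-19) = 42  (check: 698·(-11) + 183·42 = 8)
  q = 1: r = 5, s = 5 − 1·(-11) = 16, t = -19 − 1·42 = -61  (check: 698·16 + 183·(-61) = 5)
  q = 1: r = 3, s = -11 − 1·16 = -27, t = 42 − 1·(-61) = 103  (check: 698·(-27) + 183·103 = 3)
  q = 1: r = 2, s = 16 − 1·(-27) = 43, t = -61 − 1·103 = -164  (check: 698·43 + 183·(-164) = 2)
  q = 1: r = 1, s = -27 − 1·43 = -70, t = 103 − 1·(-164) = 267  (check: 698·(-70) + 183·267 = 1)
The row with r = 1 (the gcd) gives the Bezout coefficients s = -70, t = 267.
Result: 698 · (-70) + 183 · (267) = 1.

gcd(698, 183) = 1; s = -70, t = 267 (check: 698·(-70) + 183·267 = 1).
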